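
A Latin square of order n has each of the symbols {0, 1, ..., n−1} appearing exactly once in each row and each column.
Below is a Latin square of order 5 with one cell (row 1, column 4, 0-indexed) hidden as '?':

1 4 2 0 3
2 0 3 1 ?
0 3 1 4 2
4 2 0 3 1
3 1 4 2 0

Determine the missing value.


Row 1 contains symbols [0, 1, 2, 3] — missing [4].
Column 4 contains symbols [0, 1, 2, 3] — missing [4].
The missing symbol must appear in both missing sets; intersection = [4].
Therefore the hidden value is 4.

Missing value = 4.


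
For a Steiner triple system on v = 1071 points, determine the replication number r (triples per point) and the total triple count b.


An STS(v) is a 2-(v, 3, 1) BIBD: block size k = 3, λ = 1.
Replication: r(k − 1) = λ(v − 1) ⇒ r·2 = 1071 − 1 = 1070 ⇒ r = 535.
Block count: b = v(v − 1)/6 = 1071·1070/6 = 1145970/6 = 190995.
(Check via bk = vr: 190995·3 = 572985 = 1071·535 = 572985 ✓.)

r = 535, b = 190995.


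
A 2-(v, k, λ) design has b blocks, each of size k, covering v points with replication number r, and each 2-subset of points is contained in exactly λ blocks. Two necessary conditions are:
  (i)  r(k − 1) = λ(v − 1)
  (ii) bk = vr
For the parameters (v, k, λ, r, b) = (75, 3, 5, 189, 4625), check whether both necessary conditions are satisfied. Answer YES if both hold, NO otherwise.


Condition (i): r(k − 1) = 189·2 = 378; λ(v − 1) = 5·74 = 370. Match? NO.
Condition (ii): bk = 4625·3 = 13875; vr = 75·189 = 14175. Match? NO.
Both conditions hold? NO.

NO


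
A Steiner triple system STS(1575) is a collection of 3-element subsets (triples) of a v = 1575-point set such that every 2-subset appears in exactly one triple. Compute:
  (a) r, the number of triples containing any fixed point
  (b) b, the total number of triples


An STS(v) is a 2-(v, 3, 1) BIBD: block size k = 3, λ = 1.
Replication: r(k − 1) = λ(v − 1) ⇒ r·2 = 1575 − 1 = 1574 ⇒ r = 787.
Block count: b = v(v − 1)/6 = 1575·1574/6 = 2479050/6 = 413175.
(Check via bk = vr: 413175·3 = 1239525 = 1575·787 = 1239525 ✓.)

r = 787, b = 413175.


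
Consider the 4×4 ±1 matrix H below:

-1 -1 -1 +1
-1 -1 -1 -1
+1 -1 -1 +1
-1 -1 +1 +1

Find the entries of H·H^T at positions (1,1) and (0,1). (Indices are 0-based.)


Row 0 of H: [-1, -1, -1, 1].
Row 1 of H: [-1, -1, -1, -1].
(H·H^T)[1][1] = Σ_j H[1][j]·H[1][j] = (-1)² + (-1)² + (-1)² + (-1)² = 1 + 1 + 1 + 1 = 4.
(H·H^T)[0][1] = Σ_j H[0][j]·H[1][j] = (-1)·(-1) + (-1)·(-1) + (-1)·(-1) + (1)·(-1) = 1 + 1 + 1 + -1 = 2.
Rows 0 and 1 are not orthogonal (dot product = 2 ≠ 0), so H is not a Hadamard matrix.

(1,1) entry = 4; (0,1) entry = 2.


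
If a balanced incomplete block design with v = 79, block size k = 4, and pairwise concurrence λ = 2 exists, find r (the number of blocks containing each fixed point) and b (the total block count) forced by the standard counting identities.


Any 2-(v, k, λ) BIBD satisfies two necessary conditions:
  (i)  Each point sits in r blocks, and counting incidences through any fixed point gives r(k − 1) = λ(v − 1), so r = λ(v − 1)/(k − 1).
  (ii) Total incidences bk = vr, so b = vr/k.
Step 1: r = λ(v − 1)/(k − 1) = 2·(79 − 1)/(4 − 1) = 2·78/3 = 156/3 = 52.
Step 2: b = vr/k = 79·52/4 = 4108/4 = 1027.
Check integrality: r = 52 ∈ Z ✓, b = 1027 ∈ Z ✓.
(These identities are necessary conditions: they determine r and b for any design with these parameters, but do not by themselves prove that one exists.)

r = 52, b = 1027.


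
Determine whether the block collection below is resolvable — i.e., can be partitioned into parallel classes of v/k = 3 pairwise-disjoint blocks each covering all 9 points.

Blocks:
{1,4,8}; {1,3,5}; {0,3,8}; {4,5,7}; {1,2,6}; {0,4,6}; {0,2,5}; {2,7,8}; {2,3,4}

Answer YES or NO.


v = 9, block size k = 3, number of blocks = 9.
For resolvability, blocks must partition into parallel classes of size v/k = 3.
Total blocks must therefore be a multiple of 3: 9 = 3·3 + 0 ⇒ divisible ✓.
Consider block {1,4,8}. The only other block(s) in the collection disjoint from it are {0,2,5} — just 1 block(s). Any parallel class containing {1,4,8} would need 2 other blocks each disjoint from it, so no parallel class of size 3 can contain {1,4,8}.
Since every block must belong to some parallel class in a resolution, the collection cannot be partitioned into parallel classes.
Resolvable? NO.

NO


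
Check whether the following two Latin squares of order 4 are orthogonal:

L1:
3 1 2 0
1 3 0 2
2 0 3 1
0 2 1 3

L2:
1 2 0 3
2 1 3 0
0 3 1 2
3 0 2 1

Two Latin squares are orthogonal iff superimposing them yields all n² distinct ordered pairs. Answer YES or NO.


Form the n² = 16 superimposed pairs (L1[i][j], L2[i][j]), row by row (rows and columns indexed from 0):
row 0: (3,1) (1,2) (2,0) (0,3)
row 1: (1,2) (3,1) (0,3) (2,0)
row 2: (2,0) (0,3) (3,1) (1,2)
row 3: (0,3) (2,0) (1,2) (3,1)
Orthogonality requires all 16 pairs distinct.
But the pair (1,2) repeats: cell (0,1) has L1 = 1, L2 = 2, and cell (1,0) has L1 = 1, L2 = 2.
A repeated pair means some other pair never occurs (only 4 distinct pairs out of 16), so the squares are not orthogonal.
Conclusion: NO.

NO


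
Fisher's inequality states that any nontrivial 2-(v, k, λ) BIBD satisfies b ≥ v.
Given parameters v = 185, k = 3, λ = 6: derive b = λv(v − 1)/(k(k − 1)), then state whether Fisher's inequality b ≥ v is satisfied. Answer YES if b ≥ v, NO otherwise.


r = λ(v − 1)/(k − 1) = 6·184/2 = 552.
b = vr/k = 185·552/3 = 34040.
Fisher's inequality: b ≥ v ⇔ 34040 ≥ 185? YES.

YES


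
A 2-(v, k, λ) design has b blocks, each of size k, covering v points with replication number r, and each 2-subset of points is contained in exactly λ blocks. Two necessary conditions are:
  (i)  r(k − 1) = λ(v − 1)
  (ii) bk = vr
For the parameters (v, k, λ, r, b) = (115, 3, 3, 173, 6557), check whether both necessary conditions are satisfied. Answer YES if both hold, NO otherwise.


Condition (i): r(k − 1) = 173·2 = 346; λ(v − 1) = 3·114 = 342. Match? NO.
Condition (ii): bk = 6557·3 = 19671; vr = 115·173 = 19895. Match? NO.
Both conditions hold? NO.

NO


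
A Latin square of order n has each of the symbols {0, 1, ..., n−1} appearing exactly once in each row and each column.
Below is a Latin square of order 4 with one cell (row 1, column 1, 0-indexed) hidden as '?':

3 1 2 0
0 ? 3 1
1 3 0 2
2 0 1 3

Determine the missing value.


Row 1 contains symbols [0, 1, 3] — missing [2].
Column 1 contains symbols [0, 1, 3] — missing [2].
The missing symbol must appear in both missing sets; intersection = [2].
Therefore the hidden value is 2.

Missing value = 2.


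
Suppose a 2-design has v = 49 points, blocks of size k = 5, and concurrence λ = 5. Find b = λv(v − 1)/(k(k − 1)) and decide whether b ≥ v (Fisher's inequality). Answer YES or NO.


b = λv(v − 1)/(k(k − 1)) = 5·49·48/(5·4) = 11760/20 = 588.
Compare with v = 49: b ≥ v, so Fisher's inequality holds.

YES


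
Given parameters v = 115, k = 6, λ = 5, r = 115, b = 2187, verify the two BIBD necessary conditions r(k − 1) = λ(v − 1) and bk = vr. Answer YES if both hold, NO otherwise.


Condition (i): r(k − 1) = 115·5 = 575; λ(v − 1) = 5·114 = 570. Match? NO.
Condition (ii): bk = 2187·6 = 13122; vr = 115·115 = 13225. Match? NO.
Both conditions hold? NO.

NO


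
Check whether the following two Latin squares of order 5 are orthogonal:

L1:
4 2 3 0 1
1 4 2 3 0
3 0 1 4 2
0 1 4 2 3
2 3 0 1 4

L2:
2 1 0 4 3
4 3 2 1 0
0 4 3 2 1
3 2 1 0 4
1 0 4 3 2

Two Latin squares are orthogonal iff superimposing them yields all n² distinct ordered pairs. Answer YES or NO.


Form the n² = 25 superimposed pairs (L1[i][j], L2[i][j]), row by row (rows and columns indexed from 0):
row 0: (4,2) (2,1) (3,0) (0,4) (1,3)
row 1: (1,4) (4,3) (2,2) (3,1) (0,0)
row 2: (3,0) (0,4) (1,3) (4,2) (2,1)
row 3: (0,3) (1,2) (4,1) (2,0) (3,4)
row 4: (2,1) (3,0) (0,4) (1,3) (4,2)
Orthogonality requires all 25 pairs distinct.
But the pair (3,0) repeats: cell (0,2) has L1 = 3, L2 = 0, and cell (2,0) has L1 = 3, L2 = 0.
A repeated pair means some other pair never occurs (only 15 distinct pairs out of 25), so the squares are not orthogonal.
Conclusion: NO.

NO


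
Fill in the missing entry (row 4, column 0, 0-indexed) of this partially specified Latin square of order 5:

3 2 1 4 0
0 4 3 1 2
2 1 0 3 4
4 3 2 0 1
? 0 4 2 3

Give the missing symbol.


Row 4 contains symbols [0, 2, 3, 4] — missing [1].
Column 0 contains symbols [0, 2, 3, 4] — missing [1].
The missing symbol must appear in both missing sets; intersection = [1].
Therefore the hidden value is 1.

Missing value = 1.


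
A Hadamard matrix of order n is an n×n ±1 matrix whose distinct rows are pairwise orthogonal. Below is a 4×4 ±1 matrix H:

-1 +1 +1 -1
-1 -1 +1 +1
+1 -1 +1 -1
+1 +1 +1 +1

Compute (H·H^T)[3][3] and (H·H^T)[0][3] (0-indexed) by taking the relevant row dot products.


Row 0 of H: [-1, 1, 1, -1].
Row 3 of H: [1, 1, 1, 1].
(H·H^T)[3][3] = Σ_j H[3][j]·H[3][j] = (1)² + (1)² + (1)² + (1)² = 1 + 1 + 1 + 1 = 4.
(H·H^T)[0][3] = Σ_j H[0][j]·H[3][j] = (-1)·(1) + (1)·(1) + (1)·(1) + (-1)·(1) = -1 + 1 + 1 + -1 = 0.
So rows 0 and 3 are orthogonal; the diagonal entry equals n = 4.

(3,3) entry = 4; (0,3) entry = 0.


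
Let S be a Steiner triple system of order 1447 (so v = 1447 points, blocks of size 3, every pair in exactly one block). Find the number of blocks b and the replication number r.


An STS(v) is a 2-(v, 3, 1) BIBD: block size k = 3, λ = 1.
Replication: r(k − 1) = λ(v − 1) ⇒ r·2 = 1447 − 1 = 1446 ⇒ r = 723.
Block count: bk = vr ⇒ b·3 = 1447·723 = 1046181 ⇒ b = 348727.
(Check via b = v(v − 1)/6 = 1447·1446/6 = 2092362/6 = 348727.)

r = 723, b = 348727.


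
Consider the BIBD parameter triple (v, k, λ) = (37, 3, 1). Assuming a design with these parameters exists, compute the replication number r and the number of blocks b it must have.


Any 2-(v, k, λ) BIBD satisfies two necessary conditions:
  (i)  Each point sits in r blocks, and counting incidences through any fixed point gives r(k − 1) = λ(v − 1), so r = λ(v − 1)/(k − 1).
  (ii) Total incidences bk = vr, so b = vr/k.
Step 1: r = λ(v − 1)/(k − 1) = 1·(37 − 1)/(3 − 1) = 1·36/2 = 36/2 = 18.
Step 2: b = vr/k = 37·18/3 = 666/3 = 222.
Check integrality: r = 18 ∈ Z ✓, b = 222 ∈ Z ✓.
(These identities are necessary conditions: they determine r and b for any design with these parameters, but do not by themselves prove that one exists.)

r = 18, b = 222.


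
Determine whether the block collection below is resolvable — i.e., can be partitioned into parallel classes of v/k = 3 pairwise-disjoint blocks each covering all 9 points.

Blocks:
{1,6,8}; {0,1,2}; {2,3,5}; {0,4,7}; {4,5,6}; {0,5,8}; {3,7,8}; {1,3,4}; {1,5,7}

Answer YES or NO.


v = 9, block size k = 3, number of blocks = 9.
For resolvability, blocks must partition into parallel classes of size v/k = 3.
Total blocks must therefore be a multiple of 3: 9 = 3·3 + 0 ⇒ divisible ✓.
Consider block {0,5,8}. The only other block(s) in the collection disjoint from it are {1,3,4} — just 1 block(s). Any parallel class containing {0,5,8} would need 2 other blocks each disjoint from it, so no parallel class of size 3 can contain {0,5,8}.
Since every block must belong to some parallel class in a resolution, the collection cannot be partitioned into parallel classes.
Resolvable? NO.

NO


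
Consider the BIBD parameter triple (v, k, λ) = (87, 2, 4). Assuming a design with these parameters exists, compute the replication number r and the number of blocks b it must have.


Any 2-(v, k, λ) BIBD satisfies two necessary conditions:
  (i)  Each point sits in r blocks, and counting incidences through any fixed point gives r(k − 1) = λ(v − 1), so r = λ(v − 1)/(k − 1).
  (ii) Total incidences bk = vr, so b = vr/k.
Step 1: r = λ(v − 1)/(k − 1) = 4·(87 − 1)/(2 − 1) = 4·86/1 = 344/1 = 344.
Step 2: b = vr/k = 87·344/2 = 29928/2 = 14964.
Check integrality: r = 344 ∈ Z ✓, b = 14964 ∈ Z ✓.
(These identities are necessary conditions: they determine r and b for any design with these parameters, but do not by themselves prove that one exists.)

r = 344, b = 14964.


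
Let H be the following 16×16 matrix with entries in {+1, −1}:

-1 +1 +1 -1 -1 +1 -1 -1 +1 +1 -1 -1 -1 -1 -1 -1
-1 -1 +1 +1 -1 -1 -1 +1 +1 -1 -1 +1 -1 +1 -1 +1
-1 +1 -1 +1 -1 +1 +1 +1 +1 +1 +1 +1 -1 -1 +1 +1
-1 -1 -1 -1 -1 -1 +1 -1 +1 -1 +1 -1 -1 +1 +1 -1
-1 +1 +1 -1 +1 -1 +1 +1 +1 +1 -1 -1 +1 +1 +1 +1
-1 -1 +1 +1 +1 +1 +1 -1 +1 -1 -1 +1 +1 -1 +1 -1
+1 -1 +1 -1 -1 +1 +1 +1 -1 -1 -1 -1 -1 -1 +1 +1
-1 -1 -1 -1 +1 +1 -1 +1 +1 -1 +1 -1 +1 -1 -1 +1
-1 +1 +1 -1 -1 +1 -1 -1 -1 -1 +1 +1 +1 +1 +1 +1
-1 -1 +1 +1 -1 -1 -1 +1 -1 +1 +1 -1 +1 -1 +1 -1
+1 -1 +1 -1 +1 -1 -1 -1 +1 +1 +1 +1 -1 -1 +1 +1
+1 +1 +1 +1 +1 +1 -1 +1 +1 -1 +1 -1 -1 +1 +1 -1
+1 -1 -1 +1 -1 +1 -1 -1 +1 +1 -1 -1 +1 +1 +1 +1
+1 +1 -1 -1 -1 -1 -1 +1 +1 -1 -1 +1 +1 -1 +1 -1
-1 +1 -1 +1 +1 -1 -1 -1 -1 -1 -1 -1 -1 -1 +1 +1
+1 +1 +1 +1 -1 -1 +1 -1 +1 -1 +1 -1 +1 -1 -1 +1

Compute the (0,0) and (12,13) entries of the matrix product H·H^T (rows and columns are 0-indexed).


Row 0 of H: [-1, 1, 1, -1, -1, 1, -1, -1, 1, 1, -1, -1, -1, -1, -1, -1].
Row 12 of H: [1, -1, -1, 1, -1, 1, -1, -1, 1, 1, -1, -1, 1, 1, 1, 1].
Row 13 of H: [1, 1, -1, -1, -1, -1, -1, 1, 1, -1, -1, 1, 1, -1, 1, -1].
(H·H^T)[0][0] = Σ_j H[0][j]·H[0][j] = (-1)² + (1)² + (1)² + (-1)² + (-1)² + (1)² + (-1)² + (-1)² + (1)² + (1)² + (-1)² + (-1)² + (-1)² + (-1)² + (-1)² + (-1)² = 1 + 1 + 1 + 1 + 1 + 1 + 1 + 1 + 1 + 1 + 1 + 1 + 1 + 1 + 1 + 1 = 16.
(H·H^T)[12][13] = Σ_j H[12][j]·H[13][j] = (1)·(1) + (-1)·(1) + (-1)·(-1) + (1)·(-1) + (-1)·(-1) + (1)·(-1) + (-1)·(-1) + (-1)·(1) + (1)·(1) + (1)·(-1) + (-1)·(-1) + (-1)·(1) + (1)·(1) + (1)·(-1) + (1)·(1) + (1)·(-1) = 1 + -1 + 1 + -1 + 1 + -1 + 1 + -1 + 1 + -1 + 1 + -1 + 1 + -1 + 1 + -1 = 0.
So rows 12 and 13 are orthogonal; the diagonal entry equals n = 16.

(0,0) entry = 16; (12,13) entry = 0.


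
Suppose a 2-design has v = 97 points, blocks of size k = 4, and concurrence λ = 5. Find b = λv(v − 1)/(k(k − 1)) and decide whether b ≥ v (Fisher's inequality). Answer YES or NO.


r = λ(v − 1)/(k − 1) = 5·96/3 = 160.
b = vr/k = 97·160/4 = 3880.
Fisher's inequality: b ≥ v ⇔ 3880 ≥ 97? YES.

YES


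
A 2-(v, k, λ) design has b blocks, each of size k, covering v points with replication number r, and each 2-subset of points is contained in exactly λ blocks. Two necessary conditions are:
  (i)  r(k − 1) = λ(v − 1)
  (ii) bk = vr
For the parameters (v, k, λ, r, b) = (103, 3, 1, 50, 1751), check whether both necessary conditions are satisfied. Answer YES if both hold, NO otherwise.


Condition (i): r(k − 1) = 50·2 = 100; λ(v − 1) = 1·102 = 102. Match? NO.
Condition (ii): bk = 1751·3 = 5253; vr = 103·50 = 5150. Match? NO.
Both conditions hold? NO.

NO


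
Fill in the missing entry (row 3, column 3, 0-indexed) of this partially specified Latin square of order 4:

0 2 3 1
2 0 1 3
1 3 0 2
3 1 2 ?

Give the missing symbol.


Row 3 contains symbols [1, 2, 3] — missing [0].
Column 3 contains symbols [1, 2, 3] — missing [0].
The missing symbol must appear in both missing sets; intersection = [0].
Therefore the hidden value is 0.

Missing value = 0.


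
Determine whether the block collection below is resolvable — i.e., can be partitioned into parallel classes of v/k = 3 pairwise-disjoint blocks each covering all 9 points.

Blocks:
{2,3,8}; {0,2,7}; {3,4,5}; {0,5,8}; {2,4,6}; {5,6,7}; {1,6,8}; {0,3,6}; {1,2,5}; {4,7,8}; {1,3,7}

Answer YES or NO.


v = 9, block size k = 3, number of blocks = 11.
For resolvability, blocks must partition into parallel classes of size v/k = 3.
Total blocks must therefore be a multiple of 3: 11 = 3·3 + 2 ⇒ not divisible ✗.
Resolvable? NO.

NO


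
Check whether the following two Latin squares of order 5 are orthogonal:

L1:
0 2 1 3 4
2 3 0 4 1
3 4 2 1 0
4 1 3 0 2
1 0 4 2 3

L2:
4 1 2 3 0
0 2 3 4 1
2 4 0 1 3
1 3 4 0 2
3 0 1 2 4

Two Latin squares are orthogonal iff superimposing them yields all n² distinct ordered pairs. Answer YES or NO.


Form the n² = 25 superimposed pairs (L1[i][j], L2[i][j]), row by row (rows and columns indexed from 0):
row 0: (0,4) (2,1) (1,2) (3,3) (4,0)
row 1: (2,0) (3,2) (0,3) (4,4) (1,1)
row 2: (3,2) (4,4) (2,0) (1,1) (0,3)
row 3: (4,1) (1,3) (3,4) (0,0) (2,2)
row 4: (1,3) (0,0) (4,1) (2,2) (3,4)
Orthogonality requires all 25 pairs distinct.
But the pair (3,2) repeats: cell (1,1) has L1 = 3, L2 = 2, and cell (2,0) has L1 = 3, L2 = 2.
A repeated pair means some other pair never occurs (only 15 distinct pairs out of 25), so the squares are not orthogonal.
Conclusion: NO.

NO


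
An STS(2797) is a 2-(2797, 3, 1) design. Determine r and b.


An STS(v) is a 2-(v, 3, 1) BIBD: block size k = 3, λ = 1.
Replication: r(k − 1) = λ(v − 1) ⇒ r·2 = 2797 − 1 = 2796 ⇒ r = 1398.
Block count: b = v(v − 1)/6 = 2797·2796/6 = 7820412/6 = 1303402.

r = 1398, b = 1303402.


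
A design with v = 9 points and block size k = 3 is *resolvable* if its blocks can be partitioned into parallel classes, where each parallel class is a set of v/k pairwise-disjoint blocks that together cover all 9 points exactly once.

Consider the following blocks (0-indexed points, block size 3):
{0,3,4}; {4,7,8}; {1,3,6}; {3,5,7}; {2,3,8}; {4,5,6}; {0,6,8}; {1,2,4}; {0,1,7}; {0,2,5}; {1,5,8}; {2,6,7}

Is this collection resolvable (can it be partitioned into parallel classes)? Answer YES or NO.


v = 9, block size k = 3, number of blocks = 12.
For resolvability, blocks must partition into parallel classes of size v/k = 3.
Total blocks must therefore be a multiple of 3: 12 = 3·4 + 0 ⇒ divisible ✓.
Greedy packing gives 4 candidate class(es). Each should be a full parallel class (size 3, covers all 9 points).
  Class 1 (3 blocks): {0,3,4}; {1,5,8}; {2,6,7}. Points covered: [0, 1, 2, 3, 4, 5, 6, 7, 8].
  Class 2 (3 blocks): {4,7,8}; {1,3,6}; {0,2,5}. Points covered: [0, 1, 2, 3, 4, 5, 6, 7, 8].
  Class 3 (3 blocks): {3,5,7}; {0,6,8}; {1,2,4}. Points covered: [0, 1, 2, 3, 4, 5, 6, 7, 8].
  Class 4 (3 blocks): {2,3,8}; {4,5,6}; {0,1,7}. Points covered: [0, 1, 2, 3, 4, 5, 6, 7, 8].
All classes full (size 3)? YES. All classes cover every point? YES.
Resolvable? YES.

YES


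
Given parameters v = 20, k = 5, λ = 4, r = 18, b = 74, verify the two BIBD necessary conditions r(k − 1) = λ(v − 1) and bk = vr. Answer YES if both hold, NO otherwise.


Condition (i): r(k − 1) = 18·4 = 72; λ(v − 1) = 4·19 = 76. Match? NO.
Condition (ii): bk = 74·5 = 370; vr = 20·18 = 360. Match? NO.
Both conditions hold? NO.

NO


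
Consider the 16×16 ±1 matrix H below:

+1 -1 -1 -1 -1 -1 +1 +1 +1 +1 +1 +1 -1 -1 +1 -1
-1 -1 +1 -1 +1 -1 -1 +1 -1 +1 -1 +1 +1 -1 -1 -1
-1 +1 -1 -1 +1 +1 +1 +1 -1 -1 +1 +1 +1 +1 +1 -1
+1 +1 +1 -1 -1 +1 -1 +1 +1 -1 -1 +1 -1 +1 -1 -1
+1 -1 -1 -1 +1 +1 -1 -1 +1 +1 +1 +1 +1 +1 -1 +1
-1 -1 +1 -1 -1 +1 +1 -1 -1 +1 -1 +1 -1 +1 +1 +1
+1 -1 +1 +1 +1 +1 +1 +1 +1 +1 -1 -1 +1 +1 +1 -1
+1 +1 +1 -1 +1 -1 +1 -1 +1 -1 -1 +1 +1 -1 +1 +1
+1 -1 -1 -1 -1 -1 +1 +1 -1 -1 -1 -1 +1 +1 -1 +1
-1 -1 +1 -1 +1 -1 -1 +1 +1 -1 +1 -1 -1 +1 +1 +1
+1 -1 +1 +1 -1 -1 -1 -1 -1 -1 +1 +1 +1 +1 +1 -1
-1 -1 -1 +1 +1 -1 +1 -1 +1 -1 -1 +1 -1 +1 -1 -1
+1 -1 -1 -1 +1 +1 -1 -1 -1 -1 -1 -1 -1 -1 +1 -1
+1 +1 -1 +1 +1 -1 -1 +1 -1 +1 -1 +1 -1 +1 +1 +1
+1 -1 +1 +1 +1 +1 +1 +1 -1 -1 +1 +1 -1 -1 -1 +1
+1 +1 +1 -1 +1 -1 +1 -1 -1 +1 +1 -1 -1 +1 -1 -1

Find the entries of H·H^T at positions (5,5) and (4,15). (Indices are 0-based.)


Row 4 of H: [1, -1, -1, -1, 1, 1, -1, -1, 1, 1, 1, 1, 1, 1, -1, 1].
Row 5 of H: [-1, -1, 1, -1, -1, 1, 1, -1, -1, 1, -1, 1, -1, 1, 1, 1].
Row 15 of H: [1, 1, 1, -1, 1, -1, 1, -1, -1, 1, 1, -1, -1, 1, -1, -1].
(H·H^T)[5][5] = Σ_j H[5][j]·H[5][j] = (-1)² + (-1)² + (1)² + (-1)² + (-1)² + (1)² + (1)² + (-1)² + (-1)² + (1)² + (-1)² + (1)² + (-1)² + (1)² + (1)² + (1)² = 1 + 1 + 1 + 1 + 1 + 1 + 1 + 1 + 1 + 1 + 1 + 1 + 1 + 1 + 1 + 1 = 16.
(H·H^T)[4][15] = Σ_j H[4][j]·H[15][j] = (1)·(1) + (-1)·(1) + (-1)·(1) + (-1)·(-1) + (1)·(1) + (1)·(-1) + (-1)·(1) + (-1)·(-1) + (1)·(-1) + (1)·(1) + (1)·(1) + (1)·(-1) + (1)·(-1) + (1)·(1) + (-1)·(-1) + (1)·(-1) = 1 + -1 + -1 + 1 + 1 + -1 + -1 + 1 + -1 + 1 + 1 + -1 + -1 + 1 + 1 + -1 = 0.
So rows 4 and 15 are orthogonal; the diagonal entry equals n = 16.

(5,5) entry = 16; (4,15) entry = 0.


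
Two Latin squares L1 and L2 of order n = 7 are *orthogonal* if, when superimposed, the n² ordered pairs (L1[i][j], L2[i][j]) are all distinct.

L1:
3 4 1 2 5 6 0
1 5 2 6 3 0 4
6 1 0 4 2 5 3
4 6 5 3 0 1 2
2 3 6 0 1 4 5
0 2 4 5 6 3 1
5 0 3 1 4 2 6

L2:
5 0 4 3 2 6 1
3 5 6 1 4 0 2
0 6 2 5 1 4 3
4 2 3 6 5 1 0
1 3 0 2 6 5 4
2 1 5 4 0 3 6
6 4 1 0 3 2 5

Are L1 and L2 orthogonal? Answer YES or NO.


Form the n² = 49 superimposed pairs (L1[i][j], L2[i][j]), row by row (rows and columns indexed from 0):
row 0: (3,5) (4,0) (1,4) (2,3) (5,2) (6,6) (0,1)
row 1: (1,3) (5,5) (2,6) (6,1) (3,4) (0,0) (4,2)
row 2: (6,0) (1,6) (0,2) (4,5) (2,1) (5,4) (3,3)
row 3: (4,4) (6,2) (5,3) (3,6) (0,5) (1,1) (2,0)
row 4: (2,1) (3,3) (6,0) (0,2) (1,6) (4,5) (5,4)
row 5: (0,2) (2,1) (4,5) (5,4) (6,0) (3,3) (1,6)
row 6: (5,6) (0,4) (3,1) (1,0) (4,3) (2,2) (6,5)
Orthogonality requires all 49 pairs distinct.
But the pair (2,1) repeats: cell (2,4) has L1 = 2, L2 = 1, and cell (4,0) has L1 = 2, L2 = 1.
A repeated pair means some other pair never occurs (only 35 distinct pairs out of 49), so the squares are not orthogonal.
Conclusion: NO.

NO


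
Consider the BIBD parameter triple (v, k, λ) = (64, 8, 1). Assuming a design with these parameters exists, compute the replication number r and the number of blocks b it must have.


Any 2-(v, k, λ) BIBD satisfies two necessary conditions:
  (i)  Each point sits in r blocks, and counting incidences through any fixed point gives r(k − 1) = λ(v − 1), so r = λ(v − 1)/(k − 1).
  (ii) Total incidences bk = vr, so b = vr/k.
Step 1: r = λ(v − 1)/(k − 1) = 1·(64 − 1)/(8 − 1) = 1·63/7 = 63/7 = 9.
Step 2: b = vr/k = 64·9/8 = 576/8 = 72.
Check integrality: r = 9 ∈ Z ✓, b = 72 ∈ Z ✓.
(These identities are necessary conditions: they determine r and b for any design with these parameters, but do not by themselves prove that one exists.)

r = 9, b = 72.


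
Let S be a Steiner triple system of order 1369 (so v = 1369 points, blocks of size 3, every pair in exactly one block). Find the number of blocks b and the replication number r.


An STS(v) is a 2-(v, 3, 1) BIBD: block size k = 3, λ = 1.
Replication: r(k − 1) = λ(v − 1) ⇒ r·2 = 1369 − 1 = 1368 ⇒ r = 684.
Block count: bk = vr ⇒ b·3 = 1369·684 = 936396 ⇒ b = 312132.
(Check via b = v(v − 1)/6 = 1369·1368/6 = 1872792/6 = 312132.)

r = 684, b = 312132.


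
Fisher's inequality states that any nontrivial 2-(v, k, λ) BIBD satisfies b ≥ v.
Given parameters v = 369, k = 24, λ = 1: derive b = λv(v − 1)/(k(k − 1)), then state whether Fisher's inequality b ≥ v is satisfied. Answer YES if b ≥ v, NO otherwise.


r = λ(v − 1)/(k − 1) = 1·368/23 = 16.
b = vr/k = 369·16/24 = 246.
Fisher's inequality: b ≥ v ⇔ 246 ≥ 369? NO.

NO


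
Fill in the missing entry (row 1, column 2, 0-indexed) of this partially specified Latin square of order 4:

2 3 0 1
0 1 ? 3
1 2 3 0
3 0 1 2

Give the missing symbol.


Row 1 contains symbols [0, 1, 3] — missing [2].
Column 2 contains symbols [0, 1, 3] — missing [2].
The missing symbol must appear in both missing sets; intersection = [2].
Therefore the hidden value is 2.

Missing value = 2.


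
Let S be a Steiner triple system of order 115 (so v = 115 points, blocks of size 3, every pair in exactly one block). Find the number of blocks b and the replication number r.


An STS(v) is a 2-(v, 3, 1) BIBD: block size k = 3, λ = 1.
Replication: r(k − 1) = λ(v − 1) ⇒ r·2 = 115 − 1 = 114 ⇒ r = 57.
Block count: bk = vr ⇒ b·3 = 115·57 = 6555 ⇒ b = 2185.

r = 57, b = 2185.


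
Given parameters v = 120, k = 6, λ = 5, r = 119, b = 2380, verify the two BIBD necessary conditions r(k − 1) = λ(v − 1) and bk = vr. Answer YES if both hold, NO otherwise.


Condition (i): r(k − 1) = 119·5 = 595; λ(v − 1) = 5·119 = 595. Match? YES.
Condition (ii): bk = 2380·6 = 14280; vr = 120·119 = 14280. Match? YES.
Both conditions hold? YES.

YES


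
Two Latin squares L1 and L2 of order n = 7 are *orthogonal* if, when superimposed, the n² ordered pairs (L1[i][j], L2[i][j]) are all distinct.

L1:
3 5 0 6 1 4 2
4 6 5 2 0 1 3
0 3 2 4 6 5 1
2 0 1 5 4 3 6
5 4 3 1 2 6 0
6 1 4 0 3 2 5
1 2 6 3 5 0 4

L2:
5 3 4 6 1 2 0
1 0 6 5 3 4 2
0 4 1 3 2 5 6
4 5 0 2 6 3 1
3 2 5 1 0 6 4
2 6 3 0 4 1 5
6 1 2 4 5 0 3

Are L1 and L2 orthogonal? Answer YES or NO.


Form the n² = 49 superimposed pairs (L1[i][j], L2[i][j]), row by row (rows and columns indexed from 0):
row 0: (3,5) (5,3) (0,4) (6,6) (1,1) (4,2) (2,0)
row 1: (4,1) (6,0) (5,6) (2,5) (0,3) (1,4) (3,2)
row 2: (0,0) (3,4) (2,1) (4,3) (6,2) (5,5) (1,6)
row 3: (2,4) (0,5) (1,0) (5,2) (4,6) (3,3) (6,1)
row 4: (5,3) (4,2) (3,5) (1,1) (2,0) (6,6) (0,4)
row 5: (6,2) (1,6) (4,3) (0,0) (3,4) (2,1) (5,5)
row 6: (1,6) (2,1) (6,2) (3,4) (5,5) (0,0) (4,3)
Orthogonality requires all 49 pairs distinct.
But the pair (5,3) repeats: cell (0,1) has L1 = 5, L2 = 3, and cell (4,0) has L1 = 5, L2 = 3.
A repeated pair means some other pair never occurs (only 28 distinct pairs out of 49), so the squares are not orthogonal.
Conclusion: NO.

NO


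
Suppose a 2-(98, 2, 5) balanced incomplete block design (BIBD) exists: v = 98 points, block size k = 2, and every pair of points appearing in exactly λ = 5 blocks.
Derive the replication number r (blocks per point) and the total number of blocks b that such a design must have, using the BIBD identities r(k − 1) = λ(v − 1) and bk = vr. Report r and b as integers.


Any 2-(v, k, λ) BIBD satisfies two necessary conditions:
  (i)  Each point sits in r blocks, and counting incidences through any fixed point gives r(k − 1) = λ(v − 1), so r = λ(v − 1)/(k − 1).
  (ii) Total incidences bk = vr, so b = vr/k.
Step 1: r = λ(v − 1)/(k − 1) = 5·(98 − 1)/(2 − 1) = 5·97/1 = 485/1 = 485.
Step 2: b = vr/k = 98·485/2 = 47530/2 = 23765.
Check integrality: r = 485 ∈ Z ✓, b = 23765 ∈ Z ✓.
(These identities are necessary conditions: they determine r and b for any design with these parameters, but do not by themselves prove that one exists.)

r = 485, b = 23765.


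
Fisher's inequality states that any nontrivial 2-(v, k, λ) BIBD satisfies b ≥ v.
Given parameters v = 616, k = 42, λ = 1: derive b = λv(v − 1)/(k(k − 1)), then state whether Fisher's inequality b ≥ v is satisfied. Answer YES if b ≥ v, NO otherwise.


b = λv(v − 1)/(k(k − 1)) = 1·616·615/(42·41) = 378840/1722 = 220.
Compare with v = 616: b < v, so Fisher's inequality fails.

NO


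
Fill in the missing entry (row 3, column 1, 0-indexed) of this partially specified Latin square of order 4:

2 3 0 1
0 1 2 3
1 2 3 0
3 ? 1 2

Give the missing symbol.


Row 3 contains symbols [1, 2, 3] — missing [0].
Column 1 contains symbols [1, 2, 3] — missing [0].
The missing symbol must appear in both missing sets; intersection = [0].
Therefore the hidden value is 0.

Missing value = 0.


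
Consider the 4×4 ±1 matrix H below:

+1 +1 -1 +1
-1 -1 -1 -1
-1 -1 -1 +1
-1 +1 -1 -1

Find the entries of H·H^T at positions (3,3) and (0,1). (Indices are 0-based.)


Row 0 of H: [1, 1, -1, 1].
Row 1 of H: [-1, -1, -1, -1].
Row 3 of H: [-1, 1, -1, -1].
(H·H^T)[3][3] = Σ_j H[3][j]·H[3][j] = (-1)² + (1)² + (-1)² + (-1)² = 1 + 1 + 1 + 1 = 4.
(H·H^T)[0][1] = Σ_j H[0][j]·H[1][j] = (1)·(-1) + (1)·(-1) + (-1)·(-1) + (1)·(-1) = -1 + -1 + 1 + -1 = -2.
Rows 0 and 1 are not orthogonal (dot product = -2 ≠ 0), so H is not a Hadamard matrix.

(3,3) entry = 4; (0,1) entry = -2.


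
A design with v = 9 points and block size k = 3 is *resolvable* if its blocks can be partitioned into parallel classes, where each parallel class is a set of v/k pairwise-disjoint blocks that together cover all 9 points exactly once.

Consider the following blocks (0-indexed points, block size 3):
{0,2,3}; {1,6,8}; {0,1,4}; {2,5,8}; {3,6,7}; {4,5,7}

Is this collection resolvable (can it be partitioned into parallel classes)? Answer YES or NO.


v = 9, block size k = 3, number of blocks = 6.
For resolvability, blocks must partition into parallel classes of size v/k = 3.
Total blocks must therefore be a multiple of 3: 6 = 3·2 + 0 ⇒ divisible ✓.
Greedy packing gives 2 candidate class(es). Each should be a full parallel class (size 3, covers all 9 points).
  Class 1 (3 blocks): {0,2,3}; {1,6,8}; {4,5,7}. Points covered: [0, 1, 2, 3, 4, 5, 6, 7, 8].
  Class 2 (3 blocks): {0,1,4}; {2,5,8}; {3,6,7}. Points covered: [0, 1, 2, 3, 4, 5, 6, 7, 8].
All classes full (size 3)? YES. All classes cover every point? YES.
Resolvable? YES.

YES


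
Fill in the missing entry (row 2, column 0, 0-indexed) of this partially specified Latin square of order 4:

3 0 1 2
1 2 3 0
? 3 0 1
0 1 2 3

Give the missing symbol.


Row 2 contains symbols [0, 1, 3] — missing [2].
Column 0 contains symbols [0, 1, 3] — missing [2].
The missing symbol must appear in both missing sets; intersection = [2].
Therefore the hidden value is 2.

Missing value = 2.


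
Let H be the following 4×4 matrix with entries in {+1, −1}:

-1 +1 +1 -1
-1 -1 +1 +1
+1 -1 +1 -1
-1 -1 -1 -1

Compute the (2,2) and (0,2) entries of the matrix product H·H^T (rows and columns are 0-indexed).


Row 0 of H: [-1, 1, 1, -1].
Row 2 of H: [1, -1, 1, -1].
(H·H^T)[2][2] = Σ_j H[2][j]·H[2][j] = (1)² + (-1)² + (1)² + (-1)² = 1 + 1 + 1 + 1 = 4.
(H·H^T)[0][2] = Σ_j H[0][j]·H[2][j] = (-1)·(1) + (1)·(-1) + (1)·(1) + (-1)·(-1) = -1 + -1 + 1 + 1 = 0.
So rows 0 and 2 are orthogonal; the diagonal entry equals n = 4.

(2,2) entry = 4; (0,2) entry = 0.


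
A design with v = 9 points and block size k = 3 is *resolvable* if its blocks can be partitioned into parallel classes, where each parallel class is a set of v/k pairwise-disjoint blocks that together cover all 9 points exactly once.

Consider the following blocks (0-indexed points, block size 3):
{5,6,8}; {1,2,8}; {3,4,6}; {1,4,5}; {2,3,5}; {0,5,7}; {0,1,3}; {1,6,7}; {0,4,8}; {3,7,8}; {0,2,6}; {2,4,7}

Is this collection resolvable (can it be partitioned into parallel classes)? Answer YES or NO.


v = 9, block size k = 3, number of blocks = 12.
For resolvability, blocks must partition into parallel classes of size v/k = 3.
Total blocks must therefore be a multiple of 3: 12 = 3·4 + 0 ⇒ divisible ✓.
Greedy packing gives 4 candidate class(es). Each should be a full parallel class (size 3, covers all 9 points).
  Class 1 (3 blocks): {5,6,8}; {0,1,3}; {2,4,7}. Points covered: [0, 1, 2, 3, 4, 5, 6, 7, 8].
  Class 2 (3 blocks): {1,2,8}; {3,4,6}; {0,5,7}. Points covered: [0, 1, 2, 3, 4, 5, 6, 7, 8].
  Class 3 (3 blocks): {1,4,5}; {3,7,8}; {0,2,6}. Points covered: [0, 1, 2, 3, 4, 5, 6, 7, 8].
  Class 4 (3 blocks): {2,3,5}; {1,6,7}; {0,4,8}. Points covered: [0, 1, 2, 3, 4, 5, 6, 7, 8].
All classes full (size 3)? YES. All classes cover every point? YES.
Resolvable? YES.

YES


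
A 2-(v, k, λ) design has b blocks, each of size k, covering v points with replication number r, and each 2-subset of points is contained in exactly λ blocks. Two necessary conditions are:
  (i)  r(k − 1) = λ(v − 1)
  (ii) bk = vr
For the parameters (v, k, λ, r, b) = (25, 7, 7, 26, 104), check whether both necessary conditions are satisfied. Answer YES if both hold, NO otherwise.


Condition (i): r(k − 1) = 26·6 = 156; λ(v − 1) = 7·24 = 168. Match? NO.
Condition (ii): bk = 104·7 = 728; vr = 25·26 = 650. Match? NO.
Both conditions hold? NO.

NO


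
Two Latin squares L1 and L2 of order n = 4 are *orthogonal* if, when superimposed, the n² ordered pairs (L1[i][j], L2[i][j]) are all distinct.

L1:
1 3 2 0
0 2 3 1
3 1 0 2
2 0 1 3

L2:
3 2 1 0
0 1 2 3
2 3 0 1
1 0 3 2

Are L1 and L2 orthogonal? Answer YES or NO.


Form the n² = 16 superimposed pairs (L1[i][j], L2[i][j]), row by row (rows and columns indexed from 0):
row 0: (1,3) (3,2) (2,1) (0,0)
row 1: (0,0) (2,1) (3,2) (1,3)
row 2: (3,2) (1,3) (0,0) (2,1)
row 3: (2,1) (0,0) (1,3) (3,2)
Orthogonality requires all 16 pairs distinct.
But the pair (0,0) repeats: cell (0,3) has L1 = 0, L2 = 0, and cell (1,0) has L1 = 0, L2 = 0.
A repeated pair means some other pair never occurs (only 4 distinct pairs out of 16), so the squares are not orthogonal.
Conclusion: NO.

NO


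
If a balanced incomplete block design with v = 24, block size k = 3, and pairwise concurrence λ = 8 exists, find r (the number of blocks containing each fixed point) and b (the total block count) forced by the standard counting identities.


Any 2-(v, k, λ) BIBD satisfies two necessary conditions:
  (i)  Each point sits in r blocks, and counting incidences through any fixed point gives r(k − 1) = λ(v − 1), so r = λ(v − 1)/(k − 1).
  (ii) Total incidences bk = vr, so b = vr/k.
Step 1: r = λ(v − 1)/(k − 1) = 8·(24 − 1)/(3 − 1) = 8·23/2 = 184/2 = 92.
Step 2: b = vr/k = 24·92/3 = 2208/3 = 736.
Check integrality: r = 92 ∈ Z ✓, b = 736 ∈ Z ✓.
(These identities are necessary conditions: they determine r and b for any design with these parameters, but do not by themselves prove that one exists.)

r = 92, b = 736.


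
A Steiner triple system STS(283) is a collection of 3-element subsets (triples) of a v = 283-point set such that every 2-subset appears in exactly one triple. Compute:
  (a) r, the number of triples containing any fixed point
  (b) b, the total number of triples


An STS(v) is a 2-(v, 3, 1) BIBD: block size k = 3, λ = 1.
Replication: r(k − 1) = λ(v − 1) ⇒ r·2 = 283 − 1 = 282 ⇒ r = 141.
Block count: b = v(v − 1)/6 = 283·282/6 = 79806/6 = 13301.

r = 141, b = 13301.


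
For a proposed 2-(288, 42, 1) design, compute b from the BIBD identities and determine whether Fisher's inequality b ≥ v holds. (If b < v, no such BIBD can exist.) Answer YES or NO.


r = λ(v − 1)/(k − 1) = 1·287/41 = 7.
b = vr/k = 288·7/42 = 48.
Fisher's inequality: b ≥ v ⇔ 48 ≥ 288? NO.

NO


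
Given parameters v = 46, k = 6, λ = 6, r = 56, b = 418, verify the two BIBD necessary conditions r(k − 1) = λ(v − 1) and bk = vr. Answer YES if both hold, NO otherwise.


Condition (i): r(k − 1) = 56·5 = 280; λ(v − 1) = 6·45 = 270. Match? NO.
Condition (ii): bk = 418·6 = 2508; vr = 46·56 = 2576. Match? NO.
Both conditions hold? NO.

NO


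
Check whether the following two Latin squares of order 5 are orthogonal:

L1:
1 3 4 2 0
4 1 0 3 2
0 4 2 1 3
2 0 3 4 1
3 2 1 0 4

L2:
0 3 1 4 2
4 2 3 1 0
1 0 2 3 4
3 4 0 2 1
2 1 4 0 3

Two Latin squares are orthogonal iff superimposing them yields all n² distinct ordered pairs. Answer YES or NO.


Form the n² = 25 superimposed pairs (L1[i][j], L2[i][j]), row by row (rows and columns indexed from 0):
row 0: (1,0) (3,3) (4,1) (2,4) (0,2)
row 1: (4,4) (1,2) (0,3) (3,1) (2,0)
row 2: (0,1) (4,0) (2,2) (1,3) (3,4)
row 3: (2,3) (0,4) (3,0) (4,2) (1,1)
row 4: (3,2) (2,1) (1,4) (0,0) (4,3)
Orthogonality requires all 25 pairs distinct.
Check by first coordinate: for each symbol s of L1, list the L2 entries in the n cells where L1 = s; they must all differ.
  L1 = 0: L2 entries (in reading order) 2, 3, 1, 4, 0 — all 5 distinct ✓
  L1 = 1: L2 entries (in reading order) 0, 2, 3, 1, 4 — all 5 distinct ✓
  L1 = 2: L2 entries (in reading order) 4, 0, 2, 3, 1 — all 5 distinct ✓
  L1 = 3: L2 entries (in reading order) 3, 1, 4, 0, 2 — all 5 distinct ✓
  L1 = 4: L2 entries (in reading order) 1, 4, 0, 2, 3 — all 5 distinct ✓
Every symbol of L1 meets every symbol of L2 exactly once, so all 25 pairs are distinct (25 of 25).
Conclusion: YES.

YES


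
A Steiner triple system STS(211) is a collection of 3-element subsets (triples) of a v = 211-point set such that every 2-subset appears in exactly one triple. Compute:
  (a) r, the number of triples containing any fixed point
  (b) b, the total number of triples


An STS(v) is a 2-(v, 3, 1) BIBD: block size k = 3, λ = 1.
Replication: r(k − 1) = λ(v − 1) ⇒ r·2 = 211 − 1 = 210 ⇒ r = 105.
Block count: b = v(v − 1)/6 = 211·210/6 = 44310/6 = 7385.

r = 105, b = 7385.


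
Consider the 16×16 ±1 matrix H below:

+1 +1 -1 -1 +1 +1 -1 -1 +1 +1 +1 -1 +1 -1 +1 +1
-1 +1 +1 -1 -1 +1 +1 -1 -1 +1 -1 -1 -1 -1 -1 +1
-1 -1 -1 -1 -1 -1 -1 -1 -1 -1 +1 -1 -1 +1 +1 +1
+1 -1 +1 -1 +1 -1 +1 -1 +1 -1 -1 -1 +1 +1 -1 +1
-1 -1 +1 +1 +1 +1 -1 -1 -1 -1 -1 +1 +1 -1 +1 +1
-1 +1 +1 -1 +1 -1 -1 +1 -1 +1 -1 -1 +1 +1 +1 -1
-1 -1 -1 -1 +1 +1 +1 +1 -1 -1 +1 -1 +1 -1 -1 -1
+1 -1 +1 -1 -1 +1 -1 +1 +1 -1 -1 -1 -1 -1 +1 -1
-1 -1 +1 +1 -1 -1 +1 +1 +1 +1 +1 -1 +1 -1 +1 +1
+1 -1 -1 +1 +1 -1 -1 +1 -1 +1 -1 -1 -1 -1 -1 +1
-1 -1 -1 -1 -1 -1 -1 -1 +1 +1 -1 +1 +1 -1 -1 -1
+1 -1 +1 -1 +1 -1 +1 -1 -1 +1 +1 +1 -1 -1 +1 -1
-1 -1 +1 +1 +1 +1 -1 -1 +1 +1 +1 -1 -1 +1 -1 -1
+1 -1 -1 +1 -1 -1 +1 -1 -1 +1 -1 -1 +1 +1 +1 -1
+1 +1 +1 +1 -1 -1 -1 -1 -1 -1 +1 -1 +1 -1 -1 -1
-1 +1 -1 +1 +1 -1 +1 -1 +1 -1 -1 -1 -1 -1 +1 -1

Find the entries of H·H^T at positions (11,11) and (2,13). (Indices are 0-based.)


Row 2 of H: [-1, -1, -1, -1, -1, -1, -1, -1, -1, -1, 1, -1, -1, 1, 1, 1].
Row 11 of H: [1, -1, 1, -1, 1, -1, 1, -1, -1, 1, 1, 1, -1, -1, 1, -1].
Row 13 of H: [1, -1, -1, 1, -1, -1, 1, -1, -1, 1, -1, -1, 1, 1, 1, -1].
(H·H^T)[11][11] = Σ_j H[11][j]·H[11][j] = (1)² + (-1)² + (1)² + (-1)² + (1)² + (-1)² + (1)² + (-1)² + (-1)² + (1)² + (1)² + (1)² + (-1)² + (-1)² + (1)² + (-1)² = 1 + 1 + 1 + 1 + 1 + 1 + 1 + 1 + 1 + 1 + 1 + 1 + 1 + 1 + 1 + 1 = 16.
(H·H^T)[2][13] = Σ_j H[2][j]·H[13][j] = (-1)·(1) + (-1)·(-1) + (-1)·(-1) + (-1)·(1) + (-1)·(-1) + (-1)·(-1) + (-1)·(1) + (-1)·(-1) + (-1)·(-1) + (-1)·(1) + (1)·(-1) + (-1)·(-1) + (-1)·(1) + (1)·(1) + (1)·(1) + (1)·(-1) = -1 + 1 + 1 + -1 + 1 + 1 + -1 + 1 + 1 + -1 + -1 + 1 + -1 + 1 + 1 + -1 = 2.
Rows 2 and 13 are not orthogonal (dot product = 2 ≠ 0), so H is not a Hadamard matrix.

(11,11) entry = 16; (2,13) entry = 2.


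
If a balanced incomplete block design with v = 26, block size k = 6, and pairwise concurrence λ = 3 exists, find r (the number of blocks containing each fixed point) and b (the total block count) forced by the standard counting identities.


Any 2-(v, k, λ) BIBD satisfies two necessary conditions:
  (i)  Each point sits in r blocks, and counting incidences through any fixed point gives r(k − 1) = λ(v − 1), so r = λ(v − 1)/(k − 1).
  (ii) Total incidences bk = vr, so b = vr/k.
Step 1: r = λ(v − 1)/(k − 1) = 3·(26 − 1)/(6 − 1) = 3·25/5 = 75/5 = 15.
Step 2: b = vr/k = 26·15/6 = 390/6 = 65.
Check integrality: r = 15 ∈ Z ✓, b = 65 ∈ Z ✓.
(These identities are necessary conditions: they determine r and b for any design with these parameters, but do not by themselves prove that one exists.)

r = 15, b = 65.


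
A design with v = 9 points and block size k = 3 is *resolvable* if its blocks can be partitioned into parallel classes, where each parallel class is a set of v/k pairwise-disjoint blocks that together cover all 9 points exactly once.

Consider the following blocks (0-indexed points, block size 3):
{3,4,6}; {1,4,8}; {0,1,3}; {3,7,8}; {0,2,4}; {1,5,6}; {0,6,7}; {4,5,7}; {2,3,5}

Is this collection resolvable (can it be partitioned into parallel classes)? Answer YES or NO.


v = 9, block size k = 3, number of blocks = 9.
For resolvability, blocks must partition into parallel classes of size v/k = 3.
Total blocks must therefore be a multiple of 3: 9 = 3·3 + 0 ⇒ divisible ✓.
Consider block {3,4,6}. It intersects every other block in the collection, so no parallel class of size 3 can contain it.
Since every block must belong to some parallel class in a resolution, the collection cannot be partitioned into parallel classes.
Resolvable? NO.

NO


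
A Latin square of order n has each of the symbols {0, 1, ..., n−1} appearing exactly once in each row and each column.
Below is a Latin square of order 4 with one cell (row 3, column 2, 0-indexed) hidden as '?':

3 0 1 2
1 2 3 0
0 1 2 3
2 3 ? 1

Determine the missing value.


Row 3 contains symbols [1, 2, 3] — missing [0].
Column 2 contains symbols [1, 2, 3] — missing [0].
The missing symbol must appear in both missing sets; intersection = [0].
Therefore the hidden value is 0.

Missing value = 0.
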